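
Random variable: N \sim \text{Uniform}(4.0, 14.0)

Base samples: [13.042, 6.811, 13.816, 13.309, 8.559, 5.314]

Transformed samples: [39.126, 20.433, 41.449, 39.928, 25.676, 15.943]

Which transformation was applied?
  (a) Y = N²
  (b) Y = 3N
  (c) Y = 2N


Checking option (b) Y = 3N:
  N = 13.042 -> Y = 39.126 ✓
  N = 6.811 -> Y = 20.433 ✓
  N = 13.816 -> Y = 41.449 ✓
All samples match this transformation.

(b) 3N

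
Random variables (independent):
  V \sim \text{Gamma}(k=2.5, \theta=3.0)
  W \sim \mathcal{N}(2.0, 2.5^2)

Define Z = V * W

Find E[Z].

For independent RVs: E[XY] = E[X]*E[Y]
E[V] = 7.5
E[W] = 2
E[Z] = 7.5 * 2 = 15

15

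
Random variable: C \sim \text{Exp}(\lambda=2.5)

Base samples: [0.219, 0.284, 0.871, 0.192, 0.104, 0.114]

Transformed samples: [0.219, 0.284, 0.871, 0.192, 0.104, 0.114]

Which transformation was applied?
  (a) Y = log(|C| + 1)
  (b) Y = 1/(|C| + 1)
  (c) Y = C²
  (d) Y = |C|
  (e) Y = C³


Checking option (d) Y = |C|:
  C = 0.219 -> Y = 0.219 ✓
  C = 0.284 -> Y = 0.284 ✓
  C = 0.871 -> Y = 0.871 ✓
All samples match this transformation.

(d) |C|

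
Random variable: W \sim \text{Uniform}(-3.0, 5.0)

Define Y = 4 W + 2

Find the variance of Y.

For Y = aW + b: Var(Y) = a² * Var(W)
Var(W) = (5 + 3)^2/12 = 5.3333333
Var(Y) = 4² * 5.3333333 = 16 * 5.3333333 = 85.333333

85.333333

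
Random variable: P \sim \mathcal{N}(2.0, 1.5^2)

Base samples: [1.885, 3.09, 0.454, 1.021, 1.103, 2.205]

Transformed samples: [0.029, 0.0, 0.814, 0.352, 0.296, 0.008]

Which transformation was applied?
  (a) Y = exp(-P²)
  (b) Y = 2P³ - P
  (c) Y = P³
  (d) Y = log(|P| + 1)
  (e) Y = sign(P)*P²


Checking option (a) Y = exp(-P²):
  P = 1.885 -> Y = 0.029 ✓
  P = 3.09 -> Y = 0.0 ✓
  P = 0.454 -> Y = 0.814 ✓
All samples match this transformation.

(a) exp(-P²)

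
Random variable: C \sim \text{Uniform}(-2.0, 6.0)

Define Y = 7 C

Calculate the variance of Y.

For Y = aC + b: Var(Y) = a² * Var(C)
Var(C) = (6 + 2)^2/12 = 5.3333333
Var(Y) = 7² * 5.3333333 = 49 * 5.3333333 = 261.33333

261.33333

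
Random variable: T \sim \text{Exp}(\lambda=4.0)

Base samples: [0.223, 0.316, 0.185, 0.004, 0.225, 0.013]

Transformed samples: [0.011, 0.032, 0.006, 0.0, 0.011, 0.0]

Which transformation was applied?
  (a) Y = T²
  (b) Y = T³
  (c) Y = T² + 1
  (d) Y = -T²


Checking option (b) Y = T³:
  T = 0.223 -> Y = 0.011 ✓
  T = 0.316 -> Y = 0.032 ✓
  T = 0.185 -> Y = 0.006 ✓
All samples match this transformation.

(b) T³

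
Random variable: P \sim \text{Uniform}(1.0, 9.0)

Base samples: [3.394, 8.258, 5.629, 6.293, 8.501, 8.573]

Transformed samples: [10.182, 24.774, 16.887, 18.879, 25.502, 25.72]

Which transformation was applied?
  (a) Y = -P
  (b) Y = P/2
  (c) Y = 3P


Checking option (c) Y = 3P:
  P = 3.394 -> Y = 10.182 ✓
  P = 8.258 -> Y = 24.774 ✓
  P = 5.629 -> Y = 16.887 ✓
All samples match this transformation.

(c) 3P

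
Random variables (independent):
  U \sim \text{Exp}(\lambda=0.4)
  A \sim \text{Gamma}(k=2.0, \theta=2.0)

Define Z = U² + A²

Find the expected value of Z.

E[Z] = E[U²] + E[A²]
E[U²] = Var(U) + E[U]² = 6.25 + 6.25 = 12.5
E[A²] = Var(A) + E[A]² = 8 + 16 = 24
E[Z] = 12.5 + 24 = 36.5

36.5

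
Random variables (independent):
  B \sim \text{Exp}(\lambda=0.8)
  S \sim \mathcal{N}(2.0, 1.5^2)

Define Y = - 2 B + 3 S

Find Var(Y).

For independent RVs: Var(aX + bY) = a²Var(X) + b²Var(Y)
Var(B) = 1.5625
Var(S) = 2.25
Var(Y) = (-2)²*1.5625 + 3²*2.25
= 4*1.5625 + 9*2.25 = 26.5

26.5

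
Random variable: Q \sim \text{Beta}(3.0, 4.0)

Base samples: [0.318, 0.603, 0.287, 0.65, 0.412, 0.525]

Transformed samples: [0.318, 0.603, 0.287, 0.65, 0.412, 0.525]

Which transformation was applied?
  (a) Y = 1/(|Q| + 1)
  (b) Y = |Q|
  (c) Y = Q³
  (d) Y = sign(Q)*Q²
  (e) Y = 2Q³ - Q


Checking option (b) Y = |Q|:
  Q = 0.318 -> Y = 0.318 ✓
  Q = 0.603 -> Y = 0.603 ✓
  Q = 0.287 -> Y = 0.287 ✓
All samples match this transformation.

(b) |Q|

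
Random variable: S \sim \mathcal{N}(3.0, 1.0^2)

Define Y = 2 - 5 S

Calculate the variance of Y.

For Y = aS + b: Var(Y) = a² * Var(S)
Var(S) = 1.0^2 = 1
Var(Y) = (-5)² * 1 = 25 * 1 = 25

25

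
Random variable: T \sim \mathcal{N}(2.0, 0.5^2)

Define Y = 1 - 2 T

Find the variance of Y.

For Y = aT + b: Var(Y) = a² * Var(T)
Var(T) = 0.5^2 = 0.25
Var(Y) = (-2)² * 0.25 = 4 * 0.25 = 1

1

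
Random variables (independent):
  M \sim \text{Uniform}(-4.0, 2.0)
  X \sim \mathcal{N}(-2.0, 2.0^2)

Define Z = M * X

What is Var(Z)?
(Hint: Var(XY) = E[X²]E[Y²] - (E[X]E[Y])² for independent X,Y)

Var(XY) = E[X²]E[Y²] - (E[X]E[Y])²
E[M] = -1, Var(M) = 3
E[X] = -2, Var(X) = 4
E[M²] = 3 + (-1)² = 4
E[X²] = 4 + (-2)² = 8
Var(Z) = 4*8 - (-1*(-2))²
= 32 - 4 = 28

28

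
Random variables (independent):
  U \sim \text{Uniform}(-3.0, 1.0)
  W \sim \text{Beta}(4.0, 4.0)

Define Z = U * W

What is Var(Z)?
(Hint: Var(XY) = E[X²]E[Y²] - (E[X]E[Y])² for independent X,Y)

Var(XY) = E[X²]E[Y²] - (E[X]E[Y])²
E[U] = -1, Var(U) = 1.3333333
E[W] = 0.5, Var(W) = 0.027777778
E[U²] = 1.3333333 + (-1)² = 2.3333333
E[W²] = 0.027777778 + 0.5² = 0.27777778
Var(Z) = 2.3333333*0.27777778 - (-1*0.5)²
= 0.64814815 - 0.25 = 0.39814815

0.39814815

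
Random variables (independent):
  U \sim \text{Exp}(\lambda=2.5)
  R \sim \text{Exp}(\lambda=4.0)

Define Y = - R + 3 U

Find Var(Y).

For independent RVs: Var(aX + bY) = a²Var(X) + b²Var(Y)
Var(U) = 0.16
Var(R) = 0.0625
Var(Y) = 3²*0.16 + (-1)²*0.0625
= 9*0.16 + 1*0.0625 = 1.5025

1.5025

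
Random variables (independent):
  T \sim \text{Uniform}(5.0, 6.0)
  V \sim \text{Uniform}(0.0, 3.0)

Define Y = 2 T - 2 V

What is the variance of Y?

For independent RVs: Var(aX + bY) = a²Var(X) + b²Var(Y)
Var(T) = 0.083333333
Var(V) = 0.75
Var(Y) = 2²*0.083333333 + (-2)²*0.75
= 4*0.083333333 + 4*0.75 = 3.3333333

3.3333333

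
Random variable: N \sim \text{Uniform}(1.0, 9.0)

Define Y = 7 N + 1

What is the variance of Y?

For Y = aN + b: Var(Y) = a² * Var(N)
Var(N) = (9 - 1)^2/12 = 5.3333333
Var(Y) = 7² * 5.3333333 = 49 * 5.3333333 = 261.33333

261.33333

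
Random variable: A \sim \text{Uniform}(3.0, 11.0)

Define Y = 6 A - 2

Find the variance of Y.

For Y = aA + b: Var(Y) = a² * Var(A)
Var(A) = (11 - 3)^2/12 = 5.3333333
Var(Y) = 6² * 5.3333333 = 36 * 5.3333333 = 192

192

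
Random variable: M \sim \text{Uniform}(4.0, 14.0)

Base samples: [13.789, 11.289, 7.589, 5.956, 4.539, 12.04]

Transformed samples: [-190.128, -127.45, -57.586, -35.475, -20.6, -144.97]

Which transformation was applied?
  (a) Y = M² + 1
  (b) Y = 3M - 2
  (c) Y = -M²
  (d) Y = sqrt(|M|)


Checking option (c) Y = -M²:
  M = 13.789 -> Y = -190.128 ✓
  M = 11.289 -> Y = -127.45 ✓
  M = 7.589 -> Y = -57.586 ✓
All samples match this transformation.

(c) -M²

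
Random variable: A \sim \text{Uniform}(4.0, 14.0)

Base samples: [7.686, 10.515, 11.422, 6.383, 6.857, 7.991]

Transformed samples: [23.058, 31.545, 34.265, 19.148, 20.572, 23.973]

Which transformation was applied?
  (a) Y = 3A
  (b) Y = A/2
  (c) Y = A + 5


Checking option (a) Y = 3A:
  A = 7.686 -> Y = 23.058 ✓
  A = 10.515 -> Y = 31.545 ✓
  A = 11.422 -> Y = 34.265 ✓
All samples match this transformation.

(a) 3A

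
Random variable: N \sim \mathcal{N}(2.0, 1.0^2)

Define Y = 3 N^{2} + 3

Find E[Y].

E[Y] = 3*E[N²] + 3
E[N] = 2
E[N²] = Var(N) + (E[N])² = 1 + 4 = 5
E[Y] = 3*5 + 3 = 18

18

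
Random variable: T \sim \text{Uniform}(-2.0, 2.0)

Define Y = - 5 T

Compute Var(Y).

For Y = aT + b: Var(Y) = a² * Var(T)
Var(T) = (2 + 2)^2/12 = 1.3333333
Var(Y) = (-5)² * 1.3333333 = 25 * 1.3333333 = 33.333333

33.333333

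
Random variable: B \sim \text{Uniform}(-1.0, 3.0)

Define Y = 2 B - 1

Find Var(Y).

For Y = aB + b: Var(Y) = a² * Var(B)
Var(B) = (3 + 1)^2/12 = 1.3333333
Var(Y) = 2² * 1.3333333 = 4 * 1.3333333 = 5.3333333

5.3333333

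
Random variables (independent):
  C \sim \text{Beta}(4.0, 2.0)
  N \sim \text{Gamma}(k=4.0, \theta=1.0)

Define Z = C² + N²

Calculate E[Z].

E[Z] = E[C²] + E[N²]
E[C²] = Var(C) + E[C]² = 0.031746032 + 0.44444444 = 0.47619048
E[N²] = Var(N) + E[N]² = 4 + 16 = 20
E[Z] = 0.47619048 + 20 = 20.47619

20.47619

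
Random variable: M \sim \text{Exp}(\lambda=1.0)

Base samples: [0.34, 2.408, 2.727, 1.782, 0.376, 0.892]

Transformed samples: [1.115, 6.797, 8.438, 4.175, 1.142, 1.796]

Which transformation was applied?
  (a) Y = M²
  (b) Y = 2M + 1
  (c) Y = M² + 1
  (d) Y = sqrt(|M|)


Checking option (c) Y = M² + 1:
  M = 0.34 -> Y = 1.115 ✓
  M = 2.408 -> Y = 6.797 ✓
  M = 2.727 -> Y = 8.438 ✓
All samples match this transformation.

(c) M² + 1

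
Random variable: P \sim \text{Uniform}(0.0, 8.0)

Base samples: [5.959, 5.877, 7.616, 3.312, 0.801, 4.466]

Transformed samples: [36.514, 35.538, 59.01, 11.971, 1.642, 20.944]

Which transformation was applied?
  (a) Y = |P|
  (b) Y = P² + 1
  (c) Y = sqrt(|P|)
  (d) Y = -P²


Checking option (b) Y = P² + 1:
  P = 5.959 -> Y = 36.514 ✓
  P = 5.877 -> Y = 35.538 ✓
  P = 7.616 -> Y = 59.01 ✓
All samples match this transformation.

(b) P² + 1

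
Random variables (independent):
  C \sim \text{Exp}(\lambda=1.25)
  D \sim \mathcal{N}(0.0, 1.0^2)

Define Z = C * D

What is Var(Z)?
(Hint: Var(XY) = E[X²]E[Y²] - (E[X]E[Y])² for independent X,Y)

Var(XY) = E[X²]E[Y²] - (E[X]E[Y])²
E[C] = 0.8, Var(C) = 0.64
E[D] = 0, Var(D) = 1
E[C²] = 0.64 + 0.8² = 1.28
E[D²] = 1 + 0² = 1
Var(Z) = 1.28*1 - (0.8*0)²
= 1.28 - 0 = 1.28

1.28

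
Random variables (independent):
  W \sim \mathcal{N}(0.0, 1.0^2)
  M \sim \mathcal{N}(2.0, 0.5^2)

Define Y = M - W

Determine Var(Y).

For independent RVs: Var(aX + bY) = a²Var(X) + b²Var(Y)
Var(W) = 1
Var(M) = 0.25
Var(Y) = (-1)²*1 + 1²*0.25
= 1*1 + 1*0.25 = 1.25

1.25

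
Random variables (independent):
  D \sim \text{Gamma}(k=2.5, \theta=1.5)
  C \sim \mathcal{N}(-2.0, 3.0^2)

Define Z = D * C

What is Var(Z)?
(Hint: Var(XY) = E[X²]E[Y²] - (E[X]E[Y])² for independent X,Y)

Var(XY) = E[X²]E[Y²] - (E[X]E[Y])²
E[D] = 3.75, Var(D) = 5.625
E[C] = -2, Var(C) = 9
E[D²] = 5.625 + 3.75² = 19.6875
E[C²] = 9 + (-2)² = 13
Var(Z) = 19.6875*13 - (3.75*(-2))²
= 255.9375 - 56.25 = 199.6875

199.6875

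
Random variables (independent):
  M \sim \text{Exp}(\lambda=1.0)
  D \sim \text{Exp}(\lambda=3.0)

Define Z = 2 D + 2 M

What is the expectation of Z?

E[Z] = 2*E[M] + 2*E[D]
E[M] = 1
E[D] = 0.33333333
E[Z] = 2*1 + 2*0.33333333 = 2.6666667

2.6666667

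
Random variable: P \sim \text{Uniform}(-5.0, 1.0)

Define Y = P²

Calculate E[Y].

Using E[X²] = Var(X) + (E[X])²:
E[P] = -2
Var(P) = (1 + 5)^2/12 = 3
E[P²] = 3 + (-2)² = 3 + 4 = 7

7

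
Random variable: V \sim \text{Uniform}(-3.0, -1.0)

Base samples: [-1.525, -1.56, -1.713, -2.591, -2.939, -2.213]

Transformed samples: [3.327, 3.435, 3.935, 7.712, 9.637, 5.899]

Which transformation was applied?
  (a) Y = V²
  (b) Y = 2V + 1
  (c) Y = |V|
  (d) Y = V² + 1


Checking option (d) Y = V² + 1:
  V = -1.525 -> Y = 3.327 ✓
  V = -1.56 -> Y = 3.435 ✓
  V = -1.713 -> Y = 3.935 ✓
All samples match this transformation.

(d) V² + 1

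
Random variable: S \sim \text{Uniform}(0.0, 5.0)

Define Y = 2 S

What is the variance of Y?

For Y = aS + b: Var(Y) = a² * Var(S)
Var(S) = (5 - 0)^2/12 = 2.0833333
Var(Y) = 2² * 2.0833333 = 4 * 2.0833333 = 8.3333333

8.3333333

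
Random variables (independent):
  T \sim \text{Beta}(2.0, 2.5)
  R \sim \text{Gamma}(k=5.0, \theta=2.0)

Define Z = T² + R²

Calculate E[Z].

E[Z] = E[T²] + E[R²]
E[T²] = Var(T) + E[T]² = 0.044893378 + 0.19753086 = 0.24242424
E[R²] = Var(R) + E[R]² = 20 + 100 = 120
E[Z] = 0.24242424 + 120 = 120.24242

120.24242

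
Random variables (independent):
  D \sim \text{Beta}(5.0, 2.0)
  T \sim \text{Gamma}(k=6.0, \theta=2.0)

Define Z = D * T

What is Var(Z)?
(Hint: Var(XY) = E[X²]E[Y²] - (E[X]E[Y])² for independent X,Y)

Var(XY) = E[X²]E[Y²] - (E[X]E[Y])²
E[D] = 0.71428571, Var(D) = 0.025510204
E[T] = 12, Var(T) = 24
E[D²] = 0.025510204 + 0.71428571² = 0.53571429
E[T²] = 24 + 12² = 168
Var(Z) = 0.53571429*168 - (0.71428571*12)²
= 90 - 73.469388 = 16.530612

16.530612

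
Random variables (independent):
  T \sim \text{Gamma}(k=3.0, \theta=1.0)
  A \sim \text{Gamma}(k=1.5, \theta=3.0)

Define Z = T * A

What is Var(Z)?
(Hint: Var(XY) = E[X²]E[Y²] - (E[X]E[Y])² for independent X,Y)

Var(XY) = E[X²]E[Y²] - (E[X]E[Y])²
E[T] = 3, Var(T) = 3
E[A] = 4.5, Var(A) = 13.5
E[T²] = 3 + 3² = 12
E[A²] = 13.5 + 4.5² = 33.75
Var(Z) = 12*33.75 - (3*4.5)²
= 405 - 182.25 = 222.75

222.75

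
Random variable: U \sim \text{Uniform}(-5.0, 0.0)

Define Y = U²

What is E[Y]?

E[U²] = Var(U) + (E[U])² = 2.0833333 + 6.25 = 8.3333333

8.3333333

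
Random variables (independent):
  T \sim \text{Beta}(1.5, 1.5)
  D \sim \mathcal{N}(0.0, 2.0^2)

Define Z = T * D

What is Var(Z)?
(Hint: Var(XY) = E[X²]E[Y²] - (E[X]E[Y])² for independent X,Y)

Var(XY) = E[X²]E[Y²] - (E[X]E[Y])²
E[T] = 0.5, Var(T) = 0.0625
E[D] = 0, Var(D) = 4
E[T²] = 0.0625 + 0.5² = 0.3125
E[D²] = 4 + 0² = 4
Var(Z) = 0.3125*4 - (0.5*0)²
= 1.25 - 0 = 1.25

1.25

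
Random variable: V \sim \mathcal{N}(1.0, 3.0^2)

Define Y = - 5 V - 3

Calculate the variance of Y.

For Y = aV + b: Var(Y) = a² * Var(V)
Var(V) = 3.0^2 = 9
Var(Y) = (-5)² * 9 = 25 * 9 = 225

225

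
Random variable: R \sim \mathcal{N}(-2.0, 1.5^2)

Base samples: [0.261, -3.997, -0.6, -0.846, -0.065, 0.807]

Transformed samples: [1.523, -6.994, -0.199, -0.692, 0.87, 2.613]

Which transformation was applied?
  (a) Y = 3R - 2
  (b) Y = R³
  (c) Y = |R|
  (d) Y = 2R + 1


Checking option (d) Y = 2R + 1:
  R = 0.261 -> Y = 1.523 ✓
  R = -3.997 -> Y = -6.994 ✓
  R = -0.6 -> Y = -0.199 ✓
All samples match this transformation.

(d) 2R + 1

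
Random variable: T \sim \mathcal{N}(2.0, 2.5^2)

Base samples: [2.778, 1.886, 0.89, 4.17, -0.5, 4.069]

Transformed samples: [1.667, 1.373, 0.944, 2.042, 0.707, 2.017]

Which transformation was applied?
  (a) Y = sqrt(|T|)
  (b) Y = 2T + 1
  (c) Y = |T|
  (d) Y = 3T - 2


Checking option (a) Y = sqrt(|T|):
  T = 2.778 -> Y = 1.667 ✓
  T = 1.886 -> Y = 1.373 ✓
  T = 0.89 -> Y = 0.944 ✓
All samples match this transformation.

(a) sqrt(|T|)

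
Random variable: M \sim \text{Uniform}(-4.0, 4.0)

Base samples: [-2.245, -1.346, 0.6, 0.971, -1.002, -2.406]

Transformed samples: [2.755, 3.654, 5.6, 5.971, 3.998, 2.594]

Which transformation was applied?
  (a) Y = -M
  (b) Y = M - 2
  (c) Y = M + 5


Checking option (c) Y = M + 5:
  M = -2.245 -> Y = 2.755 ✓
  M = -1.346 -> Y = 3.654 ✓
  M = 0.6 -> Y = 5.6 ✓
All samples match this transformation.

(c) M + 5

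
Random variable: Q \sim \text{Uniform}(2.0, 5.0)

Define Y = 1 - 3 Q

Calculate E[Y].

For Y = -3Q + 1:
E[Y] = -3 * E[Q] + 1
E[Q] = (2 + 5)/2 = 3.5
E[Y] = -3 * 3.5 + 1 = -9.5

-9.5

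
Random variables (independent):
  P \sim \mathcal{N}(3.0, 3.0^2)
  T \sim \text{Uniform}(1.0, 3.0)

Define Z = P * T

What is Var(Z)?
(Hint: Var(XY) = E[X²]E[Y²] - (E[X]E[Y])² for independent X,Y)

Var(XY) = E[X²]E[Y²] - (E[X]E[Y])²
E[P] = 3, Var(P) = 9
E[T] = 2, Var(T) = 0.33333333
E[P²] = 9 + 3² = 18
E[T²] = 0.33333333 + 2² = 4.3333333
Var(Z) = 18*4.3333333 - (3*2)²
= 78 - 36 = 42

42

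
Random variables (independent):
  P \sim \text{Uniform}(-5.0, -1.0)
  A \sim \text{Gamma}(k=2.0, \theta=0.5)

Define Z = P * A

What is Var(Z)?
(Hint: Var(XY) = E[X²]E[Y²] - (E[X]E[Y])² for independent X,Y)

Var(XY) = E[X²]E[Y²] - (E[X]E[Y])²
E[P] = -3, Var(P) = 1.3333333
E[A] = 1, Var(A) = 0.5
E[P²] = 1.3333333 + (-3)² = 10.333333
E[A²] = 0.5 + 1² = 1.5
Var(Z) = 10.333333*1.5 - (-3*1)²
= 15.5 - 9 = 6.5

6.5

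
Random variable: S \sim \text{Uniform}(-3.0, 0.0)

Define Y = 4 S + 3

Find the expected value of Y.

For Y = 4S + 3:
E[Y] = 4 * E[S] + 3
E[S] = (-3 + 0)/2 = -1.5
E[Y] = 4 * (-1.5) + 3 = -3

-3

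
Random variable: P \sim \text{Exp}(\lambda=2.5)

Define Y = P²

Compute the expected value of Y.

Using E[X²] = Var(X) + (E[X])²:
E[P] = 0.4
Var(P) = 1/2.5^2 = 0.16
E[P²] = 0.16 + 0.4² = 0.16 + 0.16 = 0.32

0.32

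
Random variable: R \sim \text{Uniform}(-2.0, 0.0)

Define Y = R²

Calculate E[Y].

Using E[X²] = Var(X) + (E[X])²:
E[R] = -1
Var(R) = (0 + 2)^2/12 = 0.33333333
E[R²] = 0.33333333 + (-1)² = 0.33333333 + 1 = 1.3333333

1.3333333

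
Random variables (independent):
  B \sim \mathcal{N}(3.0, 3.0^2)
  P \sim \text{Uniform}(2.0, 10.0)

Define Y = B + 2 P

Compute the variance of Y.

For independent RVs: Var(aX + bY) = a²Var(X) + b²Var(Y)
Var(B) = 9
Var(P) = 5.3333333
Var(Y) = 1²*9 + 2²*5.3333333
= 1*9 + 4*5.3333333 = 30.333333

30.333333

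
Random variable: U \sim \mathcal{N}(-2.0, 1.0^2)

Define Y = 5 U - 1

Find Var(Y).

For Y = aU + b: Var(Y) = a² * Var(U)
Var(U) = 1.0^2 = 1
Var(Y) = 5² * 1 = 25 * 1 = 25

25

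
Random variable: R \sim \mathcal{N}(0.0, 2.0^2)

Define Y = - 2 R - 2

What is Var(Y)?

For Y = aR + b: Var(Y) = a² * Var(R)
Var(R) = 2.0^2 = 4
Var(Y) = (-2)² * 4 = 4 * 4 = 16

16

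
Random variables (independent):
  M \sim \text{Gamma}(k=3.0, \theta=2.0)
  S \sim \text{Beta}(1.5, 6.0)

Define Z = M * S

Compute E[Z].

For independent RVs: E[XY] = E[X]*E[Y]
E[M] = 6
E[S] = 0.2
E[Z] = 6 * 0.2 = 1.2

1.2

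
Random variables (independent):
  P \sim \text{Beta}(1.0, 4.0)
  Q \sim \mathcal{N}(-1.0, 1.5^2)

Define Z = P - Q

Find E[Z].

E[Z] = 1*E[P] - 1*E[Q]
E[P] = 0.2
E[Q] = -1
E[Z] = 1*0.2 - 1*(-1) = 1.2

1.2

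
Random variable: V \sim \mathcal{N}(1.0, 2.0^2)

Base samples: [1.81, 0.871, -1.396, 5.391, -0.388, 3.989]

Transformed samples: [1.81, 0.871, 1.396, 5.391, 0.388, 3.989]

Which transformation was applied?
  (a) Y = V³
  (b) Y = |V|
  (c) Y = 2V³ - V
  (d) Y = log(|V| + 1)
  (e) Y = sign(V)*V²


Checking option (b) Y = |V|:
  V = 1.81 -> Y = 1.81 ✓
  V = 0.871 -> Y = 0.871 ✓
  V = -1.396 -> Y = 1.396 ✓
All samples match this transformation.

(b) |V|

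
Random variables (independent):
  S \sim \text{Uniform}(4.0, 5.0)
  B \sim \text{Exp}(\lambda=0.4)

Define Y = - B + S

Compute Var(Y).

For independent RVs: Var(aX + bY) = a²Var(X) + b²Var(Y)
Var(S) = 0.083333333
Var(B) = 6.25
Var(Y) = 1²*0.083333333 + (-1)²*6.25
= 1*0.083333333 + 1*6.25 = 6.3333333

6.3333333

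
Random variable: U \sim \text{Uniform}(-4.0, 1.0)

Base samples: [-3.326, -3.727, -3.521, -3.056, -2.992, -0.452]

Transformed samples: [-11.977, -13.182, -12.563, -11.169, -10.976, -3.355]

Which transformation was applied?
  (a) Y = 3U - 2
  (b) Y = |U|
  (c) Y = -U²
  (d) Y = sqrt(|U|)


Checking option (a) Y = 3U - 2:
  U = -3.326 -> Y = -11.977 ✓
  U = -3.727 -> Y = -13.182 ✓
  U = -3.521 -> Y = -12.563 ✓
All samples match this transformation.

(a) 3U - 2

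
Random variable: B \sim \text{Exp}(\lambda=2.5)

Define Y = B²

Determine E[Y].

Using E[X²] = Var(X) + (E[X])²:
E[B] = 0.4
Var(B) = 1/2.5^2 = 0.16
E[B²] = 0.16 + 0.4² = 0.16 + 0.16 = 0.32

0.32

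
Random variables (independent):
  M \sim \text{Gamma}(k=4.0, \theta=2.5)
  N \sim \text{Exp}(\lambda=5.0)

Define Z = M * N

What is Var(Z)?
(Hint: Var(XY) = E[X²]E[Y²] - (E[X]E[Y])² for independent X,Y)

Var(XY) = E[X²]E[Y²] - (E[X]E[Y])²
E[M] = 10, Var(M) = 25
E[N] = 0.2, Var(N) = 0.04
E[M²] = 25 + 10² = 125
E[N²] = 0.04 + 0.2² = 0.08
Var(Z) = 125*0.08 - (10*0.2)²
= 10 - 4 = 6

6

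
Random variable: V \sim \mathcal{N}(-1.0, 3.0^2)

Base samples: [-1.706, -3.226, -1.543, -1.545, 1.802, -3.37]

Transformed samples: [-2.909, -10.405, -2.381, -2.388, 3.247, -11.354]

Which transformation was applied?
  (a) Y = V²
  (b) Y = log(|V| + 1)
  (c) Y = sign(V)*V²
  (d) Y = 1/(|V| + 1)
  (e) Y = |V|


Checking option (c) Y = sign(V)*V²:
  V = -1.706 -> Y = -2.909 ✓
  V = -3.226 -> Y = -10.405 ✓
  V = -1.543 -> Y = -2.381 ✓
All samples match this transformation.

(c) sign(V)*V²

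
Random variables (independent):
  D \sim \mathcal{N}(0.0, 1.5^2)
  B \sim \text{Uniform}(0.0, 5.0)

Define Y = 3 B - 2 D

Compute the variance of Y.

For independent RVs: Var(aX + bY) = a²Var(X) + b²Var(Y)
Var(D) = 2.25
Var(B) = 2.0833333
Var(Y) = (-2)²*2.25 + 3²*2.0833333
= 4*2.25 + 9*2.0833333 = 27.75

27.75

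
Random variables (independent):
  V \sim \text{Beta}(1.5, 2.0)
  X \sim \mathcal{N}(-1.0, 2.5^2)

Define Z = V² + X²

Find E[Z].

E[Z] = E[V²] + E[X²]
E[V²] = Var(V) + E[V]² = 0.054421769 + 0.18367347 = 0.23809524
E[X²] = Var(X) + E[X]² = 6.25 + 1 = 7.25
E[Z] = 0.23809524 + 7.25 = 7.4880952

7.4880952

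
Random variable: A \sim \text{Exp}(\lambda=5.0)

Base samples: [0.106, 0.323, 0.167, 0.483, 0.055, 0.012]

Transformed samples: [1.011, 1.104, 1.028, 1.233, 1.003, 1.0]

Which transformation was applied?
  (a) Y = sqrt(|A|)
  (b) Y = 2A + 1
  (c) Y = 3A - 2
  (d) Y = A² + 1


Checking option (d) Y = A² + 1:
  A = 0.106 -> Y = 1.011 ✓
  A = 0.323 -> Y = 1.104 ✓
  A = 0.167 -> Y = 1.028 ✓
All samples match this transformation.

(d) A² + 1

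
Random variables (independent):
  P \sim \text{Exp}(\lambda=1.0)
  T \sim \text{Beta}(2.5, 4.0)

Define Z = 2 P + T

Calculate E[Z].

E[Z] = 2*E[P] + 1*E[T]
E[P] = 1
E[T] = 0.38461538
E[Z] = 2*1 + 1*0.38461538 = 2.3846154

2.3846154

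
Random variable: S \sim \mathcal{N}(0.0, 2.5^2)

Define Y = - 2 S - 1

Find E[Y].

For Y = -2S - 1:
E[Y] = -2 * E[S] - 1
E[S] = 0.0 = 0
E[Y] = -2 * 0 - 1 = -1

-1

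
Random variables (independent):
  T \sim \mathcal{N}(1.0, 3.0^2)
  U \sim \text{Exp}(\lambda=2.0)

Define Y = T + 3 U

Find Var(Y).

For independent RVs: Var(aX + bY) = a²Var(X) + b²Var(Y)
Var(T) = 9
Var(U) = 0.25
Var(Y) = 1²*9 + 3²*0.25
= 1*9 + 9*0.25 = 11.25

11.25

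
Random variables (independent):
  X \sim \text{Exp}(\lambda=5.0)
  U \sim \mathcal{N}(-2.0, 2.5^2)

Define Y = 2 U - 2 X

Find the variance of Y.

For independent RVs: Var(aX + bY) = a²Var(X) + b²Var(Y)
Var(X) = 0.04
Var(U) = 6.25
Var(Y) = (-2)²*0.04 + 2²*6.25
= 4*0.04 + 4*6.25 = 25.16

25.16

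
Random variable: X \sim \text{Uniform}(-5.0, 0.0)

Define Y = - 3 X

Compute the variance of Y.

For Y = aX + b: Var(Y) = a² * Var(X)
Var(X) = (0 + 5)^2/12 = 2.0833333
Var(Y) = (-3)² * 2.0833333 = 9 * 2.0833333 = 18.75

18.75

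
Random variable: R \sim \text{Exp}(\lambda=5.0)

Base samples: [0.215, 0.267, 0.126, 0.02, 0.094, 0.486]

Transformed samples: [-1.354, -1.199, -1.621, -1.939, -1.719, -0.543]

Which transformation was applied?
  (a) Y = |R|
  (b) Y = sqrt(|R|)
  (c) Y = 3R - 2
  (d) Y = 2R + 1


Checking option (c) Y = 3R - 2:
  R = 0.215 -> Y = -1.354 ✓
  R = 0.267 -> Y = -1.199 ✓
  R = 0.126 -> Y = -1.621 ✓
All samples match this transformation.

(c) 3R - 2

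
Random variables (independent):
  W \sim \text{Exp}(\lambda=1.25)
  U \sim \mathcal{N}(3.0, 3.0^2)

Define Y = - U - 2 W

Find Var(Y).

For independent RVs: Var(aX + bY) = a²Var(X) + b²Var(Y)
Var(W) = 0.64
Var(U) = 9
Var(Y) = (-2)²*0.64 + (-1)²*9
= 4*0.64 + 1*9 = 11.56

11.56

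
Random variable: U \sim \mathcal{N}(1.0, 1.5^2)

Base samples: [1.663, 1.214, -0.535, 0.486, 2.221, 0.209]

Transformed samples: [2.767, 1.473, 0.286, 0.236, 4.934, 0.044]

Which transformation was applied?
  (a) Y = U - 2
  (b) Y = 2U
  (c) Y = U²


Checking option (c) Y = U²:
  U = 1.663 -> Y = 2.767 ✓
  U = 1.214 -> Y = 1.473 ✓
  U = -0.535 -> Y = 0.286 ✓
All samples match this transformation.

(c) U²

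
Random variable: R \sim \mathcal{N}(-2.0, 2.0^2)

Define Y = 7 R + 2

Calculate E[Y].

For Y = 7R + 2:
E[Y] = 7 * E[R] + 2
E[R] = -2.0 = -2
E[Y] = 7 * (-2) + 2 = -12

-12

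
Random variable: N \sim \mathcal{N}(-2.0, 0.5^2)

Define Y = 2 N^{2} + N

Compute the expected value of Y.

E[Y] = 2*E[N²] + 1*E[N]
E[N] = -2
E[N²] = Var(N) + (E[N])² = 0.25 + 4 = 4.25
E[Y] = 2*4.25 + 1*(-2) = 6.5

6.5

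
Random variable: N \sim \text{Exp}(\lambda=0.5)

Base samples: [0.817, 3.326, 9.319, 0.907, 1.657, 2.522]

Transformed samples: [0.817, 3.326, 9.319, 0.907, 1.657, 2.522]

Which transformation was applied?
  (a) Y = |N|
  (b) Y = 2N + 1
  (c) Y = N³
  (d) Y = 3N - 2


Checking option (a) Y = |N|:
  N = 0.817 -> Y = 0.817 ✓
  N = 3.326 -> Y = 3.326 ✓
  N = 9.319 -> Y = 9.319 ✓
All samples match this transformation.

(a) |N|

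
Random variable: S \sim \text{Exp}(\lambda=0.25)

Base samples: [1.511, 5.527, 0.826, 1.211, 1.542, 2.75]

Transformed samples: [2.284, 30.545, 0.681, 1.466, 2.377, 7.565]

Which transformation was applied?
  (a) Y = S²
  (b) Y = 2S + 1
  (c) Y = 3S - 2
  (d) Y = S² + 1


Checking option (a) Y = S²:
  S = 1.511 -> Y = 2.284 ✓
  S = 5.527 -> Y = 30.545 ✓
  S = 0.826 -> Y = 0.681 ✓
All samples match this transformation.

(a) S²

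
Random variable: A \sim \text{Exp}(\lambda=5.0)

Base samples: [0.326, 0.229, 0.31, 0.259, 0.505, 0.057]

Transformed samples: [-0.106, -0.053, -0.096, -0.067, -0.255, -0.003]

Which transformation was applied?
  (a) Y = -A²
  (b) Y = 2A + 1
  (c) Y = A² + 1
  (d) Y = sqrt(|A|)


Checking option (a) Y = -A²:
  A = 0.326 -> Y = -0.106 ✓
  A = 0.229 -> Y = -0.053 ✓
  A = 0.31 -> Y = -0.096 ✓
All samples match this transformation.

(a) -A²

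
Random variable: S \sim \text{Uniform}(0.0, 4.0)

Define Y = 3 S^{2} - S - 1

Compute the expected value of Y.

E[Y] = 3*E[S²] - 1*E[S] - 1
E[S] = 2
E[S²] = Var(S) + (E[S])² = 1.3333333 + 4 = 5.3333333
E[Y] = 3*5.3333333 - 1*2 - 1 = 13

13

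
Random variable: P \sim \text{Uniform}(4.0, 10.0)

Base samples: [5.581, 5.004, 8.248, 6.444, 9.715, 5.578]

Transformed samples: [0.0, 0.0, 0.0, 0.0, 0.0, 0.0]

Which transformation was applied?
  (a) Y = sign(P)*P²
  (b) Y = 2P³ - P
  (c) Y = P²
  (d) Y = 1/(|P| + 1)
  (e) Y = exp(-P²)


Checking option (e) Y = exp(-P²):
  P = 5.581 -> Y = 0.0 ✓
  P = 5.004 -> Y = 0.0 ✓
  P = 8.248 -> Y = 0.0 ✓
All samples match this transformation.

(e) exp(-P²)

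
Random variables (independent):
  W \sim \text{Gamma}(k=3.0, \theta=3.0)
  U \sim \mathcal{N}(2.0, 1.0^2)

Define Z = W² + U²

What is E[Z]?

E[Z] = E[W²] + E[U²]
E[W²] = Var(W) + E[W]² = 27 + 81 = 108
E[U²] = Var(U) + E[U]² = 1 + 4 = 5
E[Z] = 108 + 5 = 113

113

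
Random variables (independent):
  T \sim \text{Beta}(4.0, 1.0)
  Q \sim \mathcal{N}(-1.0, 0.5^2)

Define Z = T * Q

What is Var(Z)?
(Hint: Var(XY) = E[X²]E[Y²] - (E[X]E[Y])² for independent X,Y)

Var(XY) = E[X²]E[Y²] - (E[X]E[Y])²
E[T] = 0.8, Var(T) = 0.026666667
E[Q] = -1, Var(Q) = 0.25
E[T²] = 0.026666667 + 0.8² = 0.66666667
E[Q²] = 0.25 + (-1)² = 1.25
Var(Z) = 0.66666667*1.25 - (0.8*(-1))²
= 0.83333333 - 0.64 = 0.19333333

0.19333333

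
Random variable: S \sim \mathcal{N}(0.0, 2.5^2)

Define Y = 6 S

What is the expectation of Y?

For Y = 6S:
E[Y] = 6 * E[S]
E[S] = 0.0 = 0
E[Y] = 6 * 0 = 0

0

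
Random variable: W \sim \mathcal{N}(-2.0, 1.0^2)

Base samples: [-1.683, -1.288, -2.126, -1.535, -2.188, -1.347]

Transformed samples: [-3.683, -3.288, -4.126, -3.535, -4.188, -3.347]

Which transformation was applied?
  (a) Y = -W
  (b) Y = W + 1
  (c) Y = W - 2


Checking option (c) Y = W - 2:
  W = -1.683 -> Y = -3.683 ✓
  W = -1.288 -> Y = -3.288 ✓
  W = -2.126 -> Y = -4.126 ✓
All samples match this transformation.

(c) W - 2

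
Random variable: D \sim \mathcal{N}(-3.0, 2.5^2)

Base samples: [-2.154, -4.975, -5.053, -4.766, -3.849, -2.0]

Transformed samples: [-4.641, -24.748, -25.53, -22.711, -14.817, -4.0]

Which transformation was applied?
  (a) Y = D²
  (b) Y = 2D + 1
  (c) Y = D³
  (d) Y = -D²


Checking option (d) Y = -D²:
  D = -2.154 -> Y = -4.641 ✓
  D = -4.975 -> Y = -24.748 ✓
  D = -5.053 -> Y = -25.53 ✓
All samples match this transformation.

(d) -D²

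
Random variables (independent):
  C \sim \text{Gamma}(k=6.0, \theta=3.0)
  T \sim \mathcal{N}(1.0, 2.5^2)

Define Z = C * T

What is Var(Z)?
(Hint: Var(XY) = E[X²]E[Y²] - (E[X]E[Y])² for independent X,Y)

Var(XY) = E[X²]E[Y²] - (E[X]E[Y])²
E[C] = 18, Var(C) = 54
E[T] = 1, Var(T) = 6.25
E[C²] = 54 + 18² = 378
E[T²] = 6.25 + 1² = 7.25
Var(Z) = 378*7.25 - (18*1)²
= 2740.5 - 324 = 2416.5

2416.5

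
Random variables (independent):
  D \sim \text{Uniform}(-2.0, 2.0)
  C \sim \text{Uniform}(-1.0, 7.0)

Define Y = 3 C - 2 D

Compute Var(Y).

For independent RVs: Var(aX + bY) = a²Var(X) + b²Var(Y)
Var(D) = 1.3333333
Var(C) = 5.3333333
Var(Y) = (-2)²*1.3333333 + 3²*5.3333333
= 4*1.3333333 + 9*5.3333333 = 53.333333

53.333333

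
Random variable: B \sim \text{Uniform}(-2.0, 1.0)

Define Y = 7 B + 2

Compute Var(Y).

For Y = aB + b: Var(Y) = a² * Var(B)
Var(B) = (1 + 2)^2/12 = 0.75
Var(Y) = 7² * 0.75 = 49 * 0.75 = 36.75

36.75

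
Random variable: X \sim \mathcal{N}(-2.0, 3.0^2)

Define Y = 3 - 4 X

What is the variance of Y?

For Y = aX + b: Var(Y) = a² * Var(X)
Var(X) = 3.0^2 = 9
Var(Y) = (-4)² * 9 = 16 * 9 = 144

144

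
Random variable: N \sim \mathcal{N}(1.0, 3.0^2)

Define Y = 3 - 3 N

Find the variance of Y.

For Y = aN + b: Var(Y) = a² * Var(N)
Var(N) = 3.0^2 = 9
Var(Y) = (-3)² * 9 = 9 * 9 = 81

81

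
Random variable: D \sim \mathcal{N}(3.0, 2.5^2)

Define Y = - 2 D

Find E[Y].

For Y = -2D:
E[Y] = -2 * E[D]
E[D] = 3.0 = 3
E[Y] = -2 * 3 = -6

-6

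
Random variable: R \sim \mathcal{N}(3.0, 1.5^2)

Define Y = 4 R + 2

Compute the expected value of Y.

For Y = 4R + 2:
E[Y] = 4 * E[R] + 2
E[R] = 3.0 = 3
E[Y] = 4 * 3 + 2 = 14

14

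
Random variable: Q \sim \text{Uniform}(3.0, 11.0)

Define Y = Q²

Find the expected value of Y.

Using E[X²] = Var(X) + (E[X])²:
E[Q] = 7
Var(Q) = (11 - 3)^2/12 = 5.3333333
E[Q²] = 5.3333333 + 7² = 5.3333333 + 49 = 54.333333

54.333333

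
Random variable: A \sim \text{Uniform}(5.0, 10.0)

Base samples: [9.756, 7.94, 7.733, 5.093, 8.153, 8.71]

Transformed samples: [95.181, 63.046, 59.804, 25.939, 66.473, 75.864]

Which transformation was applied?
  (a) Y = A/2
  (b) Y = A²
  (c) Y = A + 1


Checking option (b) Y = A²:
  A = 9.756 -> Y = 95.181 ✓
  A = 7.94 -> Y = 63.046 ✓
  A = 7.733 -> Y = 59.804 ✓
All samples match this transformation.

(b) A²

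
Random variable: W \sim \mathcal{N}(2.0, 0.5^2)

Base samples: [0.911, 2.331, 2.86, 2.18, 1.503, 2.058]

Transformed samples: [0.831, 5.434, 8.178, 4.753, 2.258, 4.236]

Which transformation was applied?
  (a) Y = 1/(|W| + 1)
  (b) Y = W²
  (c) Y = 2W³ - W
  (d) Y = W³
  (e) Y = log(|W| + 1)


Checking option (b) Y = W²:
  W = 0.911 -> Y = 0.831 ✓
  W = 2.331 -> Y = 5.434 ✓
  W = 2.86 -> Y = 8.178 ✓
All samples match this transformation.

(b) W²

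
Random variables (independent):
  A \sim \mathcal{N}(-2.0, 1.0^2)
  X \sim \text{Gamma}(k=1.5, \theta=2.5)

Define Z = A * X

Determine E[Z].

For independent RVs: E[XY] = E[X]*E[Y]
E[A] = -2
E[X] = 3.75
E[Z] = -2 * 3.75 = -7.5

-7.5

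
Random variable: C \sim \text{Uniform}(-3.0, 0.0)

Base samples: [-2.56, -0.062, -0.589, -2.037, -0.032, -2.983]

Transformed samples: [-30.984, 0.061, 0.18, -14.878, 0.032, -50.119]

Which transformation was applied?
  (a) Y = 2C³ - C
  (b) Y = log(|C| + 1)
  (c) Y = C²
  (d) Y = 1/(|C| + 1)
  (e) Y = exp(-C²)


Checking option (a) Y = 2C³ - C:
  C = -2.56 -> Y = -30.984 ✓
  C = -0.062 -> Y = 0.061 ✓
  C = -0.589 -> Y = 0.18 ✓
All samples match this transformation.

(a) 2C³ - C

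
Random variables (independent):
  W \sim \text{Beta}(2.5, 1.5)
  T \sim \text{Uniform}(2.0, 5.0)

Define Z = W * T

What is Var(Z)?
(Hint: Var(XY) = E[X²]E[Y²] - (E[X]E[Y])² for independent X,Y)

Var(XY) = E[X²]E[Y²] - (E[X]E[Y])²
E[W] = 0.625, Var(W) = 0.046875
E[T] = 3.5, Var(T) = 0.75
E[W²] = 0.046875 + 0.625² = 0.4375
E[T²] = 0.75 + 3.5² = 13
Var(Z) = 0.4375*13 - (0.625*3.5)²
= 5.6875 - 4.7851562 = 0.90234375

0.90234375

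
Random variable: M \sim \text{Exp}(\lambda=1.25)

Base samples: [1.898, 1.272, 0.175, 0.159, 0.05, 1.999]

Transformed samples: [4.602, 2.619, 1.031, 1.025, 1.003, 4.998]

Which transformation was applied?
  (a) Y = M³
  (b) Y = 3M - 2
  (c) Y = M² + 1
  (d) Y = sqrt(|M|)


Checking option (c) Y = M² + 1:
  M = 1.898 -> Y = 4.602 ✓
  M = 1.272 -> Y = 2.619 ✓
  M = 0.175 -> Y = 1.031 ✓
All samples match this transformation.

(c) M² + 1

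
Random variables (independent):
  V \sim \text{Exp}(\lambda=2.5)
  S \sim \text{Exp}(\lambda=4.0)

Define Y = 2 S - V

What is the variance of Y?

For independent RVs: Var(aX + bY) = a²Var(X) + b²Var(Y)
Var(V) = 0.16
Var(S) = 0.0625
Var(Y) = (-1)²*0.16 + 2²*0.0625
= 1*0.16 + 4*0.0625 = 0.41

0.41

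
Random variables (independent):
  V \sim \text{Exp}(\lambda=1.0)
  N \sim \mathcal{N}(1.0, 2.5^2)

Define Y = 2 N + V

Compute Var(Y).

For independent RVs: Var(aX + bY) = a²Var(X) + b²Var(Y)
Var(V) = 1
Var(N) = 6.25
Var(Y) = 1²*1 + 2²*6.25
= 1*1 + 4*6.25 = 26

26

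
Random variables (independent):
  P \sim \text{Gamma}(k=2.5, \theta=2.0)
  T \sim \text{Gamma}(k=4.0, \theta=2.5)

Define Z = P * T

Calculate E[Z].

For independent RVs: E[XY] = E[X]*E[Y]
E[P] = 5
E[T] = 10
E[Z] = 5 * 10 = 50

50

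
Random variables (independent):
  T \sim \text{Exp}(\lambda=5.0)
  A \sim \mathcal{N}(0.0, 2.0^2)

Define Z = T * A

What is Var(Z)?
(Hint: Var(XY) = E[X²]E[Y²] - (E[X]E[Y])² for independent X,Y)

Var(XY) = E[X²]E[Y²] - (E[X]E[Y])²
E[T] = 0.2, Var(T) = 0.04
E[A] = 0, Var(A) = 4
E[T²] = 0.04 + 0.2² = 0.08
E[A²] = 4 + 0² = 4
Var(Z) = 0.08*4 - (0.2*0)²
= 0.32 - 0 = 0.32

0.32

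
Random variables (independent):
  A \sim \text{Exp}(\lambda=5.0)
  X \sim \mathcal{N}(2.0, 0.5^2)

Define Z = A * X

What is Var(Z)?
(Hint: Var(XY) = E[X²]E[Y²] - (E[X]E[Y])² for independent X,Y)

Var(XY) = E[X²]E[Y²] - (E[X]E[Y])²
E[A] = 0.2, Var(A) = 0.04
E[X] = 2, Var(X) = 0.25
E[A²] = 0.04 + 0.2² = 0.08
E[X²] = 0.25 + 2² = 4.25
Var(Z) = 0.08*4.25 - (0.2*2)²
= 0.34 - 0.16 = 0.18

0.18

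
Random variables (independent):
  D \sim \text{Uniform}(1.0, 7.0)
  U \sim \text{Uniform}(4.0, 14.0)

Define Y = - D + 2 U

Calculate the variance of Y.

For independent RVs: Var(aX + bY) = a²Var(X) + b²Var(Y)
Var(D) = 3
Var(U) = 8.3333333
Var(Y) = (-1)²*3 + 2²*8.3333333
= 1*3 + 4*8.3333333 = 36.333333

36.333333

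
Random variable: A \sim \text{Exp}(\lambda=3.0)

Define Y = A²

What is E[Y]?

Using E[X²] = Var(X) + (E[X])²:
E[A] = 0.33333333
Var(A) = 1/3.0^2 = 0.11111111
E[A²] = 0.11111111 + 0.33333333² = 0.11111111 + 0.11111111 = 0.22222222

0.22222222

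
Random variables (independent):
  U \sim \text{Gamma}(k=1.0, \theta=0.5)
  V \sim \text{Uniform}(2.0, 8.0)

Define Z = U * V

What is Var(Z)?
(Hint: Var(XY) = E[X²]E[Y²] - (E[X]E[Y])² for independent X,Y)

Var(XY) = E[X²]E[Y²] - (E[X]E[Y])²
E[U] = 0.5, Var(U) = 0.25
E[V] = 5, Var(V) = 3
E[U²] = 0.25 + 0.5² = 0.5
E[V²] = 3 + 5² = 28
Var(Z) = 0.5*28 - (0.5*5)²
= 14 - 6.25 = 7.75

7.75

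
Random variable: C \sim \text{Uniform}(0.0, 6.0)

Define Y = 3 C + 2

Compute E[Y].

For Y = 3C + 2:
E[Y] = 3 * E[C] + 2
E[C] = (0 + 6)/2 = 3
E[Y] = 3 * 3 + 2 = 11

11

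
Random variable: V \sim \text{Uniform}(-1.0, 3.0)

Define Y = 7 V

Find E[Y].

For Y = 7V:
E[Y] = 7 * E[V]
E[V] = (-1 + 3)/2 = 1
E[Y] = 7 * 1 = 7

7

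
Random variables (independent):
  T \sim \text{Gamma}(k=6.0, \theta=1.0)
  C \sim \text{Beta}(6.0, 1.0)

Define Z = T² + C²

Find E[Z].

E[Z] = E[T²] + E[C²]
E[T²] = Var(T) + E[T]² = 6 + 36 = 42
E[C²] = Var(C) + E[C]² = 0.015306122 + 0.73469388 = 0.75
E[Z] = 42 + 0.75 = 42.75

42.75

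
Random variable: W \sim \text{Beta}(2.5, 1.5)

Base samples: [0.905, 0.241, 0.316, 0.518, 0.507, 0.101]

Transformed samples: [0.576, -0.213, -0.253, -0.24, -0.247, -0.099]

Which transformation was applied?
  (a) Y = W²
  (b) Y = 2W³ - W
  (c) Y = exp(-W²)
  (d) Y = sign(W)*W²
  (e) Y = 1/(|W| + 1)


Checking option (b) Y = 2W³ - W:
  W = 0.905 -> Y = 0.576 ✓
  W = 0.241 -> Y = -0.213 ✓
  W = 0.316 -> Y = -0.253 ✓
All samples match this transformation.

(b) 2W³ - W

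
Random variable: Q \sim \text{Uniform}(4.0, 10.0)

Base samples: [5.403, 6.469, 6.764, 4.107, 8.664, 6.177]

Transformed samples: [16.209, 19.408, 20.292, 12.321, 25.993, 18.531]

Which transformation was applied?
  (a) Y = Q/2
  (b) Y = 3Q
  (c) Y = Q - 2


Checking option (b) Y = 3Q:
  Q = 5.403 -> Y = 16.209 ✓
  Q = 6.469 -> Y = 19.408 ✓
  Q = 6.764 -> Y = 20.292 ✓
All samples match this transformation.

(b) 3Q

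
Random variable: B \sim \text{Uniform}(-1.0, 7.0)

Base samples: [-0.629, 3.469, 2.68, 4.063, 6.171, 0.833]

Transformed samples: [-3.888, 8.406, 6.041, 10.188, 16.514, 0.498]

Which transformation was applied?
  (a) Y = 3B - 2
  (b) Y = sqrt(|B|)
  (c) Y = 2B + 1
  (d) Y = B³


Checking option (a) Y = 3B - 2:
  B = -0.629 -> Y = -3.888 ✓
  B = 3.469 -> Y = 8.406 ✓
  B = 2.68 -> Y = 6.041 ✓
All samples match this transformation.

(a) 3B - 2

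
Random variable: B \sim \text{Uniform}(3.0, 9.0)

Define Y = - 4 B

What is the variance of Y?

For Y = aB + b: Var(Y) = a² * Var(B)
Var(B) = (9 - 3)^2/12 = 3
Var(Y) = (-4)² * 3 = 16 * 3 = 48

48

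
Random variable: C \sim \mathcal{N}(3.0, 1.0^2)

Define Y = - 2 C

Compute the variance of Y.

For Y = aC + b: Var(Y) = a² * Var(C)
Var(C) = 1.0^2 = 1
Var(Y) = (-2)² * 1 = 4 * 1 = 4

4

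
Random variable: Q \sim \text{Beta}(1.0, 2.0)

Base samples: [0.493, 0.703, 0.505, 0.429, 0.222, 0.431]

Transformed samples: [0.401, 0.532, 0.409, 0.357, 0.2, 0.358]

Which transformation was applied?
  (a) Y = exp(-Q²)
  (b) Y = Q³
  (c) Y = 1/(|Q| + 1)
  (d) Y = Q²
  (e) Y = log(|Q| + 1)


Checking option (e) Y = log(|Q| + 1):
  Q = 0.493 -> Y = 0.401 ✓
  Q = 0.703 -> Y = 0.532 ✓
  Q = 0.505 -> Y = 0.409 ✓
All samples match this transformation.

(e) log(|Q| + 1)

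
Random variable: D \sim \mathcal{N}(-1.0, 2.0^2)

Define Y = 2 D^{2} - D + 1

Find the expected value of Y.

E[Y] = 2*E[D²] - 1*E[D] + 1
E[D] = -1
E[D²] = Var(D) + (E[D])² = 4 + 1 = 5
E[Y] = 2*5 - 1*(-1) + 1 = 12

12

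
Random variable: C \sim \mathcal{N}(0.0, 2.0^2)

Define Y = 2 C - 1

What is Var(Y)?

For Y = aC + b: Var(Y) = a² * Var(C)
Var(C) = 2.0^2 = 4
Var(Y) = 2² * 4 = 4 * 4 = 16

16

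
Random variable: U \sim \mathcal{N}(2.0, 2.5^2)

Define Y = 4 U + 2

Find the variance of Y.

For Y = aU + b: Var(Y) = a² * Var(U)
Var(U) = 2.5^2 = 6.25
Var(Y) = 4² * 6.25 = 16 * 6.25 = 100

100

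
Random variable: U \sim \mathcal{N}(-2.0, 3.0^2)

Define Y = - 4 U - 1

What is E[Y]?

For Y = -4U - 1:
E[Y] = -4 * E[U] - 1
E[U] = -2.0 = -2
E[Y] = -4 * (-2) - 1 = 7

7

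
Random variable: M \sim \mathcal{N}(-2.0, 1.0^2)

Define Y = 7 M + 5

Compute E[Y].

For Y = 7M + 5:
E[Y] = 7 * E[M] + 5
E[M] = -2.0 = -2
E[Y] = 7 * (-2) + 5 = -9

-9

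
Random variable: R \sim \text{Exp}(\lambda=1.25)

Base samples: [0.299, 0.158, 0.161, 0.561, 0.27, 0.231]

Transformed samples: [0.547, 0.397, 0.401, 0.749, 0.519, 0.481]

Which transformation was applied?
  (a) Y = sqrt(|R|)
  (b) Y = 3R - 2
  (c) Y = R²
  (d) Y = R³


Checking option (a) Y = sqrt(|R|):
  R = 0.299 -> Y = 0.547 ✓
  R = 0.158 -> Y = 0.397 ✓
  R = 0.161 -> Y = 0.401 ✓
All samples match this transformation.

(a) sqrt(|R|)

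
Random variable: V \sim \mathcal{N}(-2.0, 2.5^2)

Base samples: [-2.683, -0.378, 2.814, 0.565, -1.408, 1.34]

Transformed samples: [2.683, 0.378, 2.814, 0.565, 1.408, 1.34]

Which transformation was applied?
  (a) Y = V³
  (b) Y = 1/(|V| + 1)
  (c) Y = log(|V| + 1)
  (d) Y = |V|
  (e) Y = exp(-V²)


Checking option (d) Y = |V|:
  V = -2.683 -> Y = 2.683 ✓
  V = -0.378 -> Y = 0.378 ✓
  V = 2.814 -> Y = 2.814 ✓
All samples match this transformation.

(d) |V|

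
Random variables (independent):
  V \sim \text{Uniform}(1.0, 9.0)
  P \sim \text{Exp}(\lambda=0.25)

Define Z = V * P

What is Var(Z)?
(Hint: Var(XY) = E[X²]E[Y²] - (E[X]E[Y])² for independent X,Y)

Var(XY) = E[X²]E[Y²] - (E[X]E[Y])²
E[V] = 5, Var(V) = 5.3333333
E[P] = 4, Var(P) = 16
E[V²] = 5.3333333 + 5² = 30.333333
E[P²] = 16 + 4² = 32
Var(Z) = 30.333333*32 - (5*4)²
= 970.66667 - 400 = 570.66667

570.66667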